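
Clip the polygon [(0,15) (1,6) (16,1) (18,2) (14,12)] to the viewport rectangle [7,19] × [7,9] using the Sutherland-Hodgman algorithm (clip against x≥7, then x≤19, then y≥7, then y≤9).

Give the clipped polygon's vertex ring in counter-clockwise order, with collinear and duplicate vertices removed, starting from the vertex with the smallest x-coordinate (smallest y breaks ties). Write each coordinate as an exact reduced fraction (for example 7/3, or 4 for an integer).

Clipped polygon: [(7,7) (16,7) (76/5,9) (7,9)]

1. After x ≥ 7: [(7,27/2) (7,4) (16,1) (18,2) (14,12)]
2. After x ≤ 19: [(7,27/2) (7,4) (16,1) (18,2) (14,12)]
3. After y ≥ 7: [(7,27/2) (7,7) (16,7) (14,12)]
4. After y ≤ 9: [(7,9) (7,7) (16,7) (76/5,9)]
5. Canonical ring: [(7,7) (16,7) (76/5,9) (7,9)]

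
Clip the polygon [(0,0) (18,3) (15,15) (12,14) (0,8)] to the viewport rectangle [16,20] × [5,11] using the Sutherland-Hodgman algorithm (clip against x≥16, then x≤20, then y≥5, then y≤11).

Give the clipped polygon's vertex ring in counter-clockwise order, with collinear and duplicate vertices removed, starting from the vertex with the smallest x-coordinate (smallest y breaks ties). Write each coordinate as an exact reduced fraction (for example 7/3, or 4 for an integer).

Clipped polygon: [(16,5) (35/2,5) (16,11)]

1. After x ≥ 16: [(16,8/3) (18,3) (16,11)]
2. After x ≤ 20: [(16,8/3) (18,3) (16,11)]
3. After y ≥ 5: [(16,5) (35/2,5) (16,11)]
4. After y ≤ 11: [(16,5) (35/2,5) (16,11)]
5. Canonical ring: [(16,5) (35/2,5) (16,11)]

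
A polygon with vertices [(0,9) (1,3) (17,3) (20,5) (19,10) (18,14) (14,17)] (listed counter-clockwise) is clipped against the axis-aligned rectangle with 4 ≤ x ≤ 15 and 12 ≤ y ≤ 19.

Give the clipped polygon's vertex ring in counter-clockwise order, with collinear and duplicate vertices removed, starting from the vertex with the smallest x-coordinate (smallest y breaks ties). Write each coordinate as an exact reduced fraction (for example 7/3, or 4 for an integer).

1. After x ≥ 4: [(4,79/7) (4,3) (17,3) (20,5) (19,10) (18,14) (14,17)]
2. After x ≤ 15: [(4,79/7) (4,3) (15,3) (15,65/4) (14,17)]
3. After y ≥ 12: [(21/4,12) (15,12) (15,65/4) (14,17)]
4. After y ≤ 19: [(21/4,12) (15,12) (15,65/4) (14,17)]
5. Canonical ring: [(21/4,12) (15,12) (15,65/4) (14,17)]

Clipped polygon: [(21/4,12) (15,12) (15,65/4) (14,17)]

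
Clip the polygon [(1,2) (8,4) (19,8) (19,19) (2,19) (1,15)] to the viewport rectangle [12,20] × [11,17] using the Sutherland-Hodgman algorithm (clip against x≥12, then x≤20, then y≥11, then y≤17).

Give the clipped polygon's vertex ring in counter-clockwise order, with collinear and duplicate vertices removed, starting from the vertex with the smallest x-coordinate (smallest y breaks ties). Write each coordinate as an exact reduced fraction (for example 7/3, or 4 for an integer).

1. After x ≥ 12: [(12,60/11) (19,8) (19,19) (12,19)]
2. After x ≤ 20: [(12,60/11) (19,8) (19,19) (12,19)]
3. After y ≥ 11: [(12,11) (19,11) (19,19) (12,19)]
4. After y ≤ 17: [(12,17) (12,11) (19,11) (19,17)]
5. Canonical ring: [(12,11) (19,11) (19,17) (12,17)]

Clipped polygon: [(12,11) (19,11) (19,17) (12,17)]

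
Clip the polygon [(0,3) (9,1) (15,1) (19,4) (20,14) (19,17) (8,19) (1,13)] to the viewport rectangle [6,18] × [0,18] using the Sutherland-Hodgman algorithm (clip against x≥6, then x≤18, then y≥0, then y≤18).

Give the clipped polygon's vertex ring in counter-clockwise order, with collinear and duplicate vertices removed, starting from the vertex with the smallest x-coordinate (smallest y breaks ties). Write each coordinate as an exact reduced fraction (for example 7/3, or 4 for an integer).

1. After x ≥ 6: [(6,5/3) (9,1) (15,1) (19,4) (20,14) (19,17) (8,19) (6,121/7)]
2. After x ≤ 18: [(6,5/3) (9,1) (15,1) (18,13/4) (18,189/11) (8,19) (6,121/7)]
3. After y ≥ 0: [(6,5/3) (9,1) (15,1) (18,13/4) (18,189/11) (8,19) (6,121/7)]
4. After y ≤ 18: [(6,5/3) (9,1) (15,1) (18,13/4) (18,189/11) (27/2,18) (41/6,18) (6,121/7)]
5. Canonical ring: [(6,5/3) (9,1) (15,1) (18,13/4) (18,189/11) (27/2,18) (41/6,18) (6,121/7)]

Clipped polygon: [(6,5/3) (9,1) (15,1) (18,13/4) (18,189/11) (27/2,18) (41/6,18) (6,121/7)]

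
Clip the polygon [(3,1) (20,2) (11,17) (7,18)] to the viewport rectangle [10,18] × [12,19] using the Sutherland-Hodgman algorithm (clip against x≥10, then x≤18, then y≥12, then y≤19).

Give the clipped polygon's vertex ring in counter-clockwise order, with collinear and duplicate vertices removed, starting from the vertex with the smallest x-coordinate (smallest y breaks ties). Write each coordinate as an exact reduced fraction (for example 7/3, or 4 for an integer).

1. After x ≥ 10: [(10,24/17) (20,2) (11,17) (10,69/4)]
2. After x ≤ 18: [(10,24/17) (18,32/17) (18,16/3) (11,17) (10,69/4)]
3. After y ≥ 12: [(10,12) (14,12) (11,17) (10,69/4)]
4. After y ≤ 19: [(10,12) (14,12) (11,17) (10,69/4)]
5. Canonical ring: [(10,12) (14,12) (11,17) (10,69/4)]

Clipped polygon: [(10,12) (14,12) (11,17) (10,69/4)]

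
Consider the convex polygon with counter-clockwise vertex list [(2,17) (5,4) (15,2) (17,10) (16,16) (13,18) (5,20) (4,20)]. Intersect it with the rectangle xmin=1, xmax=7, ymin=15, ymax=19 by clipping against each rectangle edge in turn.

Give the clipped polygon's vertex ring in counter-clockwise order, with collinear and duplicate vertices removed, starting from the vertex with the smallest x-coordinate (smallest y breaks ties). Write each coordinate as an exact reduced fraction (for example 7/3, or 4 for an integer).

Clipped polygon: [(2,17) (32/13,15) (7,15) (7,19) (10/3,19)]

1. After x ≥ 1: [(2,17) (5,4) (15,2) (17,10) (16,16) (13,18) (5,20) (4,20)]
2. After x ≤ 7: [(2,17) (5,4) (7,18/5) (7,39/2) (5,20) (4,20)]
3. After y ≥ 15: [(2,17) (32/13,15) (7,15) (7,39/2) (5,20) (4,20)]
4. After y ≤ 19: [(10/3,19) (2,17) (32/13,15) (7,15) (7,19)]
5. Canonical ring: [(2,17) (32/13,15) (7,15) (7,19) (10/3,19)]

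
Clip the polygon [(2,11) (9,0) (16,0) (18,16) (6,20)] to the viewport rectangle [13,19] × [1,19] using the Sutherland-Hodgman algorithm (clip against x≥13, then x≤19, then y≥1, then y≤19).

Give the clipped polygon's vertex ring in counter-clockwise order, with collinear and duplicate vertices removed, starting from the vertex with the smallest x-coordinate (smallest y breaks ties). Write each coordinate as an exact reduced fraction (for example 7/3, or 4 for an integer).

Clipped polygon: [(13,1) (129/8,1) (18,16) (13,53/3)]

1. After x ≥ 13: [(13,0) (16,0) (18,16) (13,53/3)]
2. After x ≤ 19: [(13,0) (16,0) (18,16) (13,53/3)]
3. After y ≥ 1: [(13,1) (129/8,1) (18,16) (13,53/3)]
4. After y ≤ 19: [(13,1) (129/8,1) (18,16) (13,53/3)]
5. Canonical ring: [(13,1) (129/8,1) (18,16) (13,53/3)]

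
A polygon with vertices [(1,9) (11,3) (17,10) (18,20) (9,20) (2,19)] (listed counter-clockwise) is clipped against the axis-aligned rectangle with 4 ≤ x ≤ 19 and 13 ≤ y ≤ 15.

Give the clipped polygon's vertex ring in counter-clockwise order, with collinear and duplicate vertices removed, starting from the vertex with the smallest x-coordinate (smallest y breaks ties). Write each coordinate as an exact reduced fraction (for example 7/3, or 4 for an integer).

1. After x ≥ 4: [(4,36/5) (11,3) (17,10) (18,20) (9,20) (4,135/7)]
2. After x ≤ 19: [(4,36/5) (11,3) (17,10) (18,20) (9,20) (4,135/7)]
3. After y ≥ 13: [(4,13) (173/10,13) (18,20) (9,20) (4,135/7)]
4. After y ≤ 15: [(4,15) (4,13) (173/10,13) (35/2,15)]
5. Canonical ring: [(4,13) (173/10,13) (35/2,15) (4,15)]

Clipped polygon: [(4,13) (173/10,13) (35/2,15) (4,15)]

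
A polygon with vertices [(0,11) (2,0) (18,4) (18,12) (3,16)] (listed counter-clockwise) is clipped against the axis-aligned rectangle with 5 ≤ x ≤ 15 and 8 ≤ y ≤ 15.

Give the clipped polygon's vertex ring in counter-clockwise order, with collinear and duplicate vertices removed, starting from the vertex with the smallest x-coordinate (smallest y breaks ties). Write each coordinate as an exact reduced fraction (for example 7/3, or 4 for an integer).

1. After x ≥ 5: [(5,3/4) (18,4) (18,12) (5,232/15)]
2. After x ≤ 15: [(5,3/4) (15,13/4) (15,64/5) (5,232/15)]
3. After y ≥ 8: [(5,8) (15,8) (15,64/5) (5,232/15)]
4. After y ≤ 15: [(5,15) (5,8) (15,8) (15,64/5) (27/4,15)]
5. Canonical ring: [(5,8) (15,8) (15,64/5) (27/4,15) (5,15)]

Clipped polygon: [(5,8) (15,8) (15,64/5) (27/4,15) (5,15)]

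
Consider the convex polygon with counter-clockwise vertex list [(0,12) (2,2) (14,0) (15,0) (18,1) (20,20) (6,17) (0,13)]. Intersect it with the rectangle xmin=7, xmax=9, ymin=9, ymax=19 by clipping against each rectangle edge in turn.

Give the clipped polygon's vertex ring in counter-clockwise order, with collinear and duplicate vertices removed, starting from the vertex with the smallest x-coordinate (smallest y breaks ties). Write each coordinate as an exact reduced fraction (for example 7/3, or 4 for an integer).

Clipped polygon: [(7,9) (9,9) (9,247/14) (7,241/14)]

1. After x ≥ 7: [(7,7/6) (14,0) (15,0) (18,1) (20,20) (7,241/14)]
2. After x ≤ 9: [(7,7/6) (9,5/6) (9,247/14) (7,241/14)]
3. After y ≥ 9: [(7,9) (9,9) (9,247/14) (7,241/14)]
4. After y ≤ 19: [(7,9) (9,9) (9,247/14) (7,241/14)]
5. Canonical ring: [(7,9) (9,9) (9,247/14) (7,241/14)]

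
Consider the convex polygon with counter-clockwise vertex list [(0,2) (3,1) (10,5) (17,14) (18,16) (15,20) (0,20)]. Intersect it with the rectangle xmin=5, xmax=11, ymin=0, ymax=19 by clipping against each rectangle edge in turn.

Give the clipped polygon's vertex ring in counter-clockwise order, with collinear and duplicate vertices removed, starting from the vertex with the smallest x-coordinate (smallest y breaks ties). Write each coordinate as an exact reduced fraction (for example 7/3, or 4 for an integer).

Clipped polygon: [(5,15/7) (10,5) (11,44/7) (11,19) (5,19)]

1. After x ≥ 5: [(5,15/7) (10,5) (17,14) (18,16) (15,20) (5,20)]
2. After x ≤ 11: [(5,15/7) (10,5) (11,44/7) (11,20) (5,20)]
3. After y ≥ 0: [(5,15/7) (10,5) (11,44/7) (11,20) (5,20)]
4. After y ≤ 19: [(5,19) (5,15/7) (10,5) (11,44/7) (11,19)]
5. Canonical ring: [(5,15/7) (10,5) (11,44/7) (11,19) (5,19)]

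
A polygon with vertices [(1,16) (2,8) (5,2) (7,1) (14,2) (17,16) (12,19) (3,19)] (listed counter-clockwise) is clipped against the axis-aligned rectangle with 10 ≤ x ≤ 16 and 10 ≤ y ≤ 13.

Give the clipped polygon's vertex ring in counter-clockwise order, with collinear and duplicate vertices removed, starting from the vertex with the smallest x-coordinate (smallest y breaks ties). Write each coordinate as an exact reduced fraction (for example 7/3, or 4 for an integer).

1. After x ≥ 10: [(10,10/7) (14,2) (17,16) (12,19) (10,19)]
2. After x ≤ 16: [(10,10/7) (14,2) (16,34/3) (16,83/5) (12,19) (10,19)]
3. After y ≥ 10: [(10,10) (110/7,10) (16,34/3) (16,83/5) (12,19) (10,19)]
4. After y ≤ 13: [(10,13) (10,10) (110/7,10) (16,34/3) (16,13)]
5. Canonical ring: [(10,10) (110/7,10) (16,34/3) (16,13) (10,13)]

Clipped polygon: [(10,10) (110/7,10) (16,34/3) (16,13) (10,13)]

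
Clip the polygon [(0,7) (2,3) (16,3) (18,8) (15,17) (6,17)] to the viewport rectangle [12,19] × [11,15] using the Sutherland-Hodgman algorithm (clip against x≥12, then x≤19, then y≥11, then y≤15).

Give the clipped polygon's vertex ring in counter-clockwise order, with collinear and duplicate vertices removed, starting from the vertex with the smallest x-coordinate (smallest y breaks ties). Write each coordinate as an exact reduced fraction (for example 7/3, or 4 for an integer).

1. After x ≥ 12: [(12,3) (16,3) (18,8) (15,17) (12,17)]
2. After x ≤ 19: [(12,3) (16,3) (18,8) (15,17) (12,17)]
3. After y ≥ 11: [(12,11) (17,11) (15,17) (12,17)]
4. After y ≤ 15: [(12,15) (12,11) (17,11) (47/3,15)]
5. Canonical ring: [(12,11) (17,11) (47/3,15) (12,15)]

Clipped polygon: [(12,11) (17,11) (47/3,15) (12,15)]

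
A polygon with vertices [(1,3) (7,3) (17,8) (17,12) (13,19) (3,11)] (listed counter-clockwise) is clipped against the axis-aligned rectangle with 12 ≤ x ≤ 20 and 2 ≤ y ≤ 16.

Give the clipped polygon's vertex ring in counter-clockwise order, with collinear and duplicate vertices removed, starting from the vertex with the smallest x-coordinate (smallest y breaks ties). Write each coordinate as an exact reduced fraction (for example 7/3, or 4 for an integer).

Clipped polygon: [(12,11/2) (17,8) (17,12) (103/7,16) (12,16)]

1. After x ≥ 12: [(12,11/2) (17,8) (17,12) (13,19) (12,91/5)]
2. After x ≤ 20: [(12,11/2) (17,8) (17,12) (13,19) (12,91/5)]
3. After y ≥ 2: [(12,11/2) (17,8) (17,12) (13,19) (12,91/5)]
4. After y ≤ 16: [(12,16) (12,11/2) (17,8) (17,12) (103/7,16)]
5. Canonical ring: [(12,11/2) (17,8) (17,12) (103/7,16) (12,16)]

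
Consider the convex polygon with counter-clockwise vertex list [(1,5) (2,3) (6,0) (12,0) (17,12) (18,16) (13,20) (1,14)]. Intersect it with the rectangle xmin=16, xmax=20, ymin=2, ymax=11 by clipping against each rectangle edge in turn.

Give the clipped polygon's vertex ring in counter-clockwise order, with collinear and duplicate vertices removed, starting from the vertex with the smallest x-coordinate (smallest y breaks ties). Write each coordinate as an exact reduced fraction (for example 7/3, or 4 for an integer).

Clipped polygon: [(16,48/5) (199/12,11) (16,11)]

1. After x ≥ 16: [(16,48/5) (17,12) (18,16) (16,88/5)]
2. After x ≤ 20: [(16,48/5) (17,12) (18,16) (16,88/5)]
3. After y ≥ 2: [(16,48/5) (17,12) (18,16) (16,88/5)]
4. After y ≤ 11: [(16,11) (16,48/5) (199/12,11)]
5. Canonical ring: [(16,48/5) (199/12,11) (16,11)]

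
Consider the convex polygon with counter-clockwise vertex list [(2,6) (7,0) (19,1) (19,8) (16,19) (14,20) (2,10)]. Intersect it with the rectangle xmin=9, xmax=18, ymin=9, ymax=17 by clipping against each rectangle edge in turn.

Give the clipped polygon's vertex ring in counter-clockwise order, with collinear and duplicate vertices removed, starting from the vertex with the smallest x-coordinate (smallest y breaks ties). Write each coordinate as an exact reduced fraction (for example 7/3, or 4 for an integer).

1. After x ≥ 9: [(9,1/6) (19,1) (19,8) (16,19) (14,20) (9,95/6)]
2. After x ≤ 18: [(9,1/6) (18,11/12) (18,35/3) (16,19) (14,20) (9,95/6)]
3. After y ≥ 9: [(9,9) (18,9) (18,35/3) (16,19) (14,20) (9,95/6)]
4. After y ≤ 17: [(9,9) (18,9) (18,35/3) (182/11,17) (52/5,17) (9,95/6)]
5. Canonical ring: [(9,9) (18,9) (18,35/3) (182/11,17) (52/5,17) (9,95/6)]

Clipped polygon: [(9,9) (18,9) (18,35/3) (182/11,17) (52/5,17) (9,95/6)]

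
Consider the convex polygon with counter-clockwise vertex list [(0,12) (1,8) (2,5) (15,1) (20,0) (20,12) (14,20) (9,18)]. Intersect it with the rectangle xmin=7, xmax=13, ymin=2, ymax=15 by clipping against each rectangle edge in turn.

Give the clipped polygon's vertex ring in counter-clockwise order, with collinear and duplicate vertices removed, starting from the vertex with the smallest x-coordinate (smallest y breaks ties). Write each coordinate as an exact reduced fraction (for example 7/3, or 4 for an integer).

1. After x ≥ 7: [(7,50/3) (7,45/13) (15,1) (20,0) (20,12) (14,20) (9,18)]
2. After x ≤ 13: [(7,50/3) (7,45/13) (13,21/13) (13,98/5) (9,18)]
3. After y ≥ 2: [(7,50/3) (7,45/13) (47/4,2) (13,2) (13,98/5) (9,18)]
4. After y ≤ 15: [(7,15) (7,45/13) (47/4,2) (13,2) (13,15)]
5. Canonical ring: [(7,45/13) (47/4,2) (13,2) (13,15) (7,15)]

Clipped polygon: [(7,45/13) (47/4,2) (13,2) (13,15) (7,15)]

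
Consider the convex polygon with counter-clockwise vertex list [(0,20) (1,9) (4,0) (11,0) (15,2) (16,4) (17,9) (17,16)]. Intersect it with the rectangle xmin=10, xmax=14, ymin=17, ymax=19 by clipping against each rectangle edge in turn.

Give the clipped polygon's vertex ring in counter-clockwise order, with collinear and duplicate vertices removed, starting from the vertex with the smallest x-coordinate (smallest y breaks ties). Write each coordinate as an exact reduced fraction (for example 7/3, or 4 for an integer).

1. After x ≥ 10: [(10,300/17) (10,0) (11,0) (15,2) (16,4) (17,9) (17,16)]
2. After x ≤ 14: [(14,284/17) (10,300/17) (10,0) (11,0) (14,3/2)]
3. After y ≥ 17: [(51/4,17) (10,300/17) (10,17)]
4. After y ≤ 19: [(51/4,17) (10,300/17) (10,17)]
5. Canonical ring: [(10,17) (51/4,17) (10,300/17)]

Clipped polygon: [(10,17) (51/4,17) (10,300/17)]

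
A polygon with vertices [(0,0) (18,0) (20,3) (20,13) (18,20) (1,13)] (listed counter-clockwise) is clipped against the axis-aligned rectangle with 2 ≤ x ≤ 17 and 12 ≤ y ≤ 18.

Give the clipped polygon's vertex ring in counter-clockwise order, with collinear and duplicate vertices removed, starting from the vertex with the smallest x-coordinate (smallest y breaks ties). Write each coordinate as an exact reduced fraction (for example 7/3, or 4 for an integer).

Clipped polygon: [(2,12) (17,12) (17,18) (92/7,18) (2,228/17)]

1. After x ≥ 2: [(2,0) (18,0) (20,3) (20,13) (18,20) (2,228/17)]
2. After x ≤ 17: [(2,0) (17,0) (17,333/17) (2,228/17)]
3. After y ≥ 12: [(2,12) (17,12) (17,333/17) (2,228/17)]
4. After y ≤ 18: [(2,12) (17,12) (17,18) (92/7,18) (2,228/17)]
5. Canonical ring: [(2,12) (17,12) (17,18) (92/7,18) (2,228/17)]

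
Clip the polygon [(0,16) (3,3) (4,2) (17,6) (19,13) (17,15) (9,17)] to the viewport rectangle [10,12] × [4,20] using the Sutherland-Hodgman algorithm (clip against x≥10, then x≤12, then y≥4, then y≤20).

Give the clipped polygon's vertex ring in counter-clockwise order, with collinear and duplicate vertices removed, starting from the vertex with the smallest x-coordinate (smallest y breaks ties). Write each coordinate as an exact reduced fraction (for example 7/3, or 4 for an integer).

Clipped polygon: [(10,4) (21/2,4) (12,58/13) (12,65/4) (10,67/4)]

1. After x ≥ 10: [(10,50/13) (17,6) (19,13) (17,15) (10,67/4)]
2. After x ≤ 12: [(10,50/13) (12,58/13) (12,65/4) (10,67/4)]
3. After y ≥ 4: [(10,4) (21/2,4) (12,58/13) (12,65/4) (10,67/4)]
4. After y ≤ 20: [(10,4) (21/2,4) (12,58/13) (12,65/4) (10,67/4)]
5. Canonical ring: [(10,4) (21/2,4) (12,58/13) (12,65/4) (10,67/4)]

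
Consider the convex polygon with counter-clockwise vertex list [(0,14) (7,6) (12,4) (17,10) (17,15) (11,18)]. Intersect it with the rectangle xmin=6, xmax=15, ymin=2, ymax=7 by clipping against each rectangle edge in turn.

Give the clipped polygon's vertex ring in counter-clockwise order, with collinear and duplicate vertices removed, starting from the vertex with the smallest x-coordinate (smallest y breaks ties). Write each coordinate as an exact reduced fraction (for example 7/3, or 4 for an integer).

1. After x ≥ 6: [(6,178/11) (6,50/7) (7,6) (12,4) (17,10) (17,15) (11,18)]
2. After x ≤ 15: [(6,178/11) (6,50/7) (7,6) (12,4) (15,38/5) (15,16) (11,18)]
3. After y ≥ 2: [(6,178/11) (6,50/7) (7,6) (12,4) (15,38/5) (15,16) (11,18)]
4. After y ≤ 7: [(49/8,7) (7,6) (12,4) (29/2,7)]
5. Canonical ring: [(49/8,7) (7,6) (12,4) (29/2,7)]

Clipped polygon: [(49/8,7) (7,6) (12,4) (29/2,7)]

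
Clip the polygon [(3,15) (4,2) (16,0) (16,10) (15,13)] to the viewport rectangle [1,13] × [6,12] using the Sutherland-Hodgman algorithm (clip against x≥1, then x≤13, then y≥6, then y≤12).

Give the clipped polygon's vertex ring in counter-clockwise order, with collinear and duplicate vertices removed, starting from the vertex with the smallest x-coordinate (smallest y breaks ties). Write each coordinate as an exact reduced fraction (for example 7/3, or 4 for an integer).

1. After x ≥ 1: [(3,15) (4,2) (16,0) (16,10) (15,13)]
2. After x ≤ 13: [(13,40/3) (3,15) (4,2) (13,1/2)]
3. After y ≥ 6: [(13,6) (13,40/3) (3,15) (48/13,6)]
4. After y ≤ 12: [(13,6) (13,12) (42/13,12) (48/13,6)]
5. Canonical ring: [(42/13,12) (48/13,6) (13,6) (13,12)]

Clipped polygon: [(42/13,12) (48/13,6) (13,6) (13,12)]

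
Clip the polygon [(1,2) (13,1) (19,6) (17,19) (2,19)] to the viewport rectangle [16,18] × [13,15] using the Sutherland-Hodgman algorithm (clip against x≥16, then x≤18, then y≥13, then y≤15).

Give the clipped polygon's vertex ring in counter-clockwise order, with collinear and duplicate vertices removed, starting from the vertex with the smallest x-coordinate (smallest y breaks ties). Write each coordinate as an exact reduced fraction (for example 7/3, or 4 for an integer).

1. After x ≥ 16: [(16,7/2) (19,6) (17,19) (16,19)]
2. After x ≤ 18: [(16,7/2) (18,31/6) (18,25/2) (17,19) (16,19)]
3. After y ≥ 13: [(16,13) (233/13,13) (17,19) (16,19)]
4. After y ≤ 15: [(16,15) (16,13) (233/13,13) (229/13,15)]
5. Canonical ring: [(16,13) (233/13,13) (229/13,15) (16,15)]

Clipped polygon: [(16,13) (233/13,13) (229/13,15) (16,15)]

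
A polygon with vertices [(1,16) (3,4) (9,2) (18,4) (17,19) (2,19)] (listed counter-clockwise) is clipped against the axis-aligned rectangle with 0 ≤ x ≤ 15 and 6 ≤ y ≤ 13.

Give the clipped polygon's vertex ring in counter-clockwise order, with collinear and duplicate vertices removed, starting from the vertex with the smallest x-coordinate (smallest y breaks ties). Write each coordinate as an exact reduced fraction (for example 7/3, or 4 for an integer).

1. After x ≥ 0: [(1,16) (3,4) (9,2) (18,4) (17,19) (2,19)]
2. After x ≤ 15: [(1,16) (3,4) (9,2) (15,10/3) (15,19) (2,19)]
3. After y ≥ 6: [(1,16) (8/3,6) (15,6) (15,19) (2,19)]
4. After y ≤ 13: [(3/2,13) (8/3,6) (15,6) (15,13)]
5. Canonical ring: [(3/2,13) (8/3,6) (15,6) (15,13)]

Clipped polygon: [(3/2,13) (8/3,6) (15,6) (15,13)]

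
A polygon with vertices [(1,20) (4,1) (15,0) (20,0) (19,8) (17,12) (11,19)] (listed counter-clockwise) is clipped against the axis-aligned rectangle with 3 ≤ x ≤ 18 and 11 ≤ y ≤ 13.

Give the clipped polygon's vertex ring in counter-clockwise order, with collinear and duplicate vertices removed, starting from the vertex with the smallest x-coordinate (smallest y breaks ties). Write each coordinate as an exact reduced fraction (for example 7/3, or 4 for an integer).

Clipped polygon: [(3,11) (35/2,11) (17,12) (113/7,13) (3,13)]

1. After x ≥ 3: [(3,99/5) (3,22/3) (4,1) (15,0) (20,0) (19,8) (17,12) (11,19)]
2. After x ≤ 18: [(3,99/5) (3,22/3) (4,1) (15,0) (18,0) (18,10) (17,12) (11,19)]
3. After y ≥ 11: [(3,99/5) (3,11) (35/2,11) (17,12) (11,19)]
4. After y ≤ 13: [(3,13) (3,11) (35/2,11) (17,12) (113/7,13)]
5. Canonical ring: [(3,11) (35/2,11) (17,12) (113/7,13) (3,13)]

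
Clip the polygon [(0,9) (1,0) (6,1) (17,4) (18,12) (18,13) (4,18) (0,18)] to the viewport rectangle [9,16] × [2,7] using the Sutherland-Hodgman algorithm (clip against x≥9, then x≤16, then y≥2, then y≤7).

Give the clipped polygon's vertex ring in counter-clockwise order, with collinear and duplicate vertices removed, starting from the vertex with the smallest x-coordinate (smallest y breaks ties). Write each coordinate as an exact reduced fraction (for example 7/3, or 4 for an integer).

Clipped polygon: [(9,2) (29/3,2) (16,41/11) (16,7) (9,7)]

1. After x ≥ 9: [(9,20/11) (17,4) (18,12) (18,13) (9,227/14)]
2. After x ≤ 16: [(9,20/11) (16,41/11) (16,96/7) (9,227/14)]
3. After y ≥ 2: [(9,2) (29/3,2) (16,41/11) (16,96/7) (9,227/14)]
4. After y ≤ 7: [(9,7) (9,2) (29/3,2) (16,41/11) (16,7)]
5. Canonical ring: [(9,2) (29/3,2) (16,41/11) (16,7) (9,7)]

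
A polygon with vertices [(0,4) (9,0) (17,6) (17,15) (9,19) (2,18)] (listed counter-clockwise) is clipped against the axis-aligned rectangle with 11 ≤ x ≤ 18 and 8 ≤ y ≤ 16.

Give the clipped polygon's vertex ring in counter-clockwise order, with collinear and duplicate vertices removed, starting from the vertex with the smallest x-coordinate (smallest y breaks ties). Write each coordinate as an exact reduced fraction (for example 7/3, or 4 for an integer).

Clipped polygon: [(11,8) (17,8) (17,15) (15,16) (11,16)]

1. After x ≥ 11: [(11,3/2) (17,6) (17,15) (11,18)]
2. After x ≤ 18: [(11,3/2) (17,6) (17,15) (11,18)]
3. After y ≥ 8: [(11,8) (17,8) (17,15) (11,18)]
4. After y ≤ 16: [(11,16) (11,8) (17,8) (17,15) (15,16)]
5. Canonical ring: [(11,8) (17,8) (17,15) (15,16) (11,16)]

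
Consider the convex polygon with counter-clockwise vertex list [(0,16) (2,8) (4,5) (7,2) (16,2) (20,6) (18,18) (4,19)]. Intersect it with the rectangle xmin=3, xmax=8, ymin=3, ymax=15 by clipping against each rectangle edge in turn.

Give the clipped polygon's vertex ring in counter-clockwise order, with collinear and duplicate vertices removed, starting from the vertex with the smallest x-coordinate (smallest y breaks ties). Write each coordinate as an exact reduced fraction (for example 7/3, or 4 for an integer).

Clipped polygon: [(3,13/2) (4,5) (6,3) (8,3) (8,15) (3,15)]

1. After x ≥ 3: [(3,73/4) (3,13/2) (4,5) (7,2) (16,2) (20,6) (18,18) (4,19)]
2. After x ≤ 8: [(3,73/4) (3,13/2) (4,5) (7,2) (8,2) (8,131/7) (4,19)]
3. After y ≥ 3: [(3,73/4) (3,13/2) (4,5) (6,3) (8,3) (8,131/7) (4,19)]
4. After y ≤ 15: [(3,15) (3,13/2) (4,5) (6,3) (8,3) (8,15)]
5. Canonical ring: [(3,13/2) (4,5) (6,3) (8,3) (8,15) (3,15)]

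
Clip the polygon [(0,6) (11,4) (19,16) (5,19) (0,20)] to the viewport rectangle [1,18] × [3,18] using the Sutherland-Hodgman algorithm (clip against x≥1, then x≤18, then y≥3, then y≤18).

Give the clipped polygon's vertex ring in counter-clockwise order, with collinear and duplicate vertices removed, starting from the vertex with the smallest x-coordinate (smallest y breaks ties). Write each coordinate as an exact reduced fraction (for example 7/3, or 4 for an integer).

Clipped polygon: [(1,64/11) (11,4) (18,29/2) (18,227/14) (29/3,18) (1,18)]

1. After x ≥ 1: [(1,64/11) (11,4) (19,16) (5,19) (1,99/5)]
2. After x ≤ 18: [(1,64/11) (11,4) (18,29/2) (18,227/14) (5,19) (1,99/5)]
3. After y ≥ 3: [(1,64/11) (11,4) (18,29/2) (18,227/14) (5,19) (1,99/5)]
4. After y ≤ 18: [(1,18) (1,64/11) (11,4) (18,29/2) (18,227/14) (29/3,18)]
5. Canonical ring: [(1,64/11) (11,4) (18,29/2) (18,227/14) (29/3,18) (1,18)]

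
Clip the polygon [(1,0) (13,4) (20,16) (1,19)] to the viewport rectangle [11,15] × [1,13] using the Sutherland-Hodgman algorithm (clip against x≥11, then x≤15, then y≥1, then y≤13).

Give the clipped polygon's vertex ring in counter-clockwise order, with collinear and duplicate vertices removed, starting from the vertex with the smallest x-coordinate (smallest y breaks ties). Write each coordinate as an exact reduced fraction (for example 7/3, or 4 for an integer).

Clipped polygon: [(11,10/3) (13,4) (15,52/7) (15,13) (11,13)]

1. After x ≥ 11: [(11,10/3) (13,4) (20,16) (11,331/19)]
2. After x ≤ 15: [(11,10/3) (13,4) (15,52/7) (15,319/19) (11,331/19)]
3. After y ≥ 1: [(11,10/3) (13,4) (15,52/7) (15,319/19) (11,331/19)]
4. After y ≤ 13: [(11,13) (11,10/3) (13,4) (15,52/7) (15,13)]
5. Canonical ring: [(11,10/3) (13,4) (15,52/7) (15,13) (11,13)]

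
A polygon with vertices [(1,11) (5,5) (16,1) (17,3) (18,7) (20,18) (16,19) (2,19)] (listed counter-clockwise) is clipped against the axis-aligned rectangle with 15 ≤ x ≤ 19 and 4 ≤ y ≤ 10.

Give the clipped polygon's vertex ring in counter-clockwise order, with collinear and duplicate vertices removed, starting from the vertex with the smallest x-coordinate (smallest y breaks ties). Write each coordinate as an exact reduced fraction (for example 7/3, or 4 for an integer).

Clipped polygon: [(15,4) (69/4,4) (18,7) (204/11,10) (15,10)]

1. After x ≥ 15: [(15,15/11) (16,1) (17,3) (18,7) (20,18) (16,19) (15,19)]
2. After x ≤ 19: [(15,15/11) (16,1) (17,3) (18,7) (19,25/2) (19,73/4) (16,19) (15,19)]
3. After y ≥ 4: [(15,4) (69/4,4) (18,7) (19,25/2) (19,73/4) (16,19) (15,19)]
4. After y ≤ 10: [(15,10) (15,4) (69/4,4) (18,7) (204/11,10)]
5. Canonical ring: [(15,4) (69/4,4) (18,7) (204/11,10) (15,10)]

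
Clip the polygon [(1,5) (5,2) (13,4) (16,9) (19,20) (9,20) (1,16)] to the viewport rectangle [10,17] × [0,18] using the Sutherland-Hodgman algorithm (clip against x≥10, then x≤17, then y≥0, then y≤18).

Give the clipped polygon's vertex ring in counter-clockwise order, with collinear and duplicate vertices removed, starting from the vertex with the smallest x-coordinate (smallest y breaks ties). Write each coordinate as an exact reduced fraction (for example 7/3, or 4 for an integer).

Clipped polygon: [(10,13/4) (13,4) (16,9) (17,38/3) (17,18) (10,18)]

1. After x ≥ 10: [(10,13/4) (13,4) (16,9) (19,20) (10,20)]
2. After x ≤ 17: [(10,13/4) (13,4) (16,9) (17,38/3) (17,20) (10,20)]
3. After y ≥ 0: [(10,13/4) (13,4) (16,9) (17,38/3) (17,20) (10,20)]
4. After y ≤ 18: [(10,18) (10,13/4) (13,4) (16,9) (17,38/3) (17,18)]
5. Canonical ring: [(10,13/4) (13,4) (16,9) (17,38/3) (17,18) (10,18)]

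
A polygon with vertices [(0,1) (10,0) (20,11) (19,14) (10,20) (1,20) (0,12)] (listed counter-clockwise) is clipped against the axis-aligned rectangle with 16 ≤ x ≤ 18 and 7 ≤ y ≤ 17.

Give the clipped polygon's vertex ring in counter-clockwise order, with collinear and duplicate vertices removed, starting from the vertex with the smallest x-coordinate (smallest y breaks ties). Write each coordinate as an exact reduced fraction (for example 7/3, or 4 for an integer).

Clipped polygon: [(16,7) (180/11,7) (18,44/5) (18,44/3) (16,16)]

1. After x ≥ 16: [(16,33/5) (20,11) (19,14) (16,16)]
2. After x ≤ 18: [(16,33/5) (18,44/5) (18,44/3) (16,16)]
3. After y ≥ 7: [(16,7) (180/11,7) (18,44/5) (18,44/3) (16,16)]
4. After y ≤ 17: [(16,7) (180/11,7) (18,44/5) (18,44/3) (16,16)]
5. Canonical ring: [(16,7) (180/11,7) (18,44/5) (18,44/3) (16,16)]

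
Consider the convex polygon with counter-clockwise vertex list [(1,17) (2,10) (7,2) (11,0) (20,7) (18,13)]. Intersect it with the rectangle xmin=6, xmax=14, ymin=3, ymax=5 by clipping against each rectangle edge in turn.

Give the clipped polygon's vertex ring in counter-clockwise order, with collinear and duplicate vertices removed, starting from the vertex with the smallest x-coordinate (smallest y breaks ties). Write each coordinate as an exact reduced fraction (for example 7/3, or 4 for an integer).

Clipped polygon: [(6,18/5) (51/8,3) (14,3) (14,5) (6,5)]

1. After x ≥ 6: [(6,269/17) (6,18/5) (7,2) (11,0) (20,7) (18,13)]
2. After x ≤ 14: [(14,237/17) (6,269/17) (6,18/5) (7,2) (11,0) (14,7/3)]
3. After y ≥ 3: [(14,3) (14,237/17) (6,269/17) (6,18/5) (51/8,3)]
4. After y ≤ 5: [(14,3) (14,5) (6,5) (6,18/5) (51/8,3)]
5. Canonical ring: [(6,18/5) (51/8,3) (14,3) (14,5) (6,5)]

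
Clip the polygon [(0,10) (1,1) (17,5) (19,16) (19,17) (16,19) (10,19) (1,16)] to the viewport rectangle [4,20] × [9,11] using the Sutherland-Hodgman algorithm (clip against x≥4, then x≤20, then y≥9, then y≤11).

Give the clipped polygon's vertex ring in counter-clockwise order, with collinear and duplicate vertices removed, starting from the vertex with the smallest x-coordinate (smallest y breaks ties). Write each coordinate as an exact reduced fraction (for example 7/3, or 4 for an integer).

Clipped polygon: [(4,9) (195/11,9) (199/11,11) (4,11)]

1. After x ≥ 4: [(4,7/4) (17,5) (19,16) (19,17) (16,19) (10,19) (4,17)]
2. After x ≤ 20: [(4,7/4) (17,5) (19,16) (19,17) (16,19) (10,19) (4,17)]
3. After y ≥ 9: [(4,9) (195/11,9) (19,16) (19,17) (16,19) (10,19) (4,17)]
4. After y ≤ 11: [(4,11) (4,9) (195/11,9) (199/11,11)]
5. Canonical ring: [(4,9) (195/11,9) (199/11,11) (4,11)]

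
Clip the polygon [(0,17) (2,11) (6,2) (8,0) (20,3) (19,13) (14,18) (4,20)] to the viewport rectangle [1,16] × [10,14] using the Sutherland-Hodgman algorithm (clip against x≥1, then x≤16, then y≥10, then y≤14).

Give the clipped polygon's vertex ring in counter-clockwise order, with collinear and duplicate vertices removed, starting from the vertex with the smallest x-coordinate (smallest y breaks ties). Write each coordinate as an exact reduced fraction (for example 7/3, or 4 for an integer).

1. After x ≥ 1: [(1,71/4) (1,14) (2,11) (6,2) (8,0) (20,3) (19,13) (14,18) (4,20)]
2. After x ≤ 16: [(1,71/4) (1,14) (2,11) (6,2) (8,0) (16,2) (16,16) (14,18) (4,20)]
3. After y ≥ 10: [(1,71/4) (1,14) (2,11) (22/9,10) (16,10) (16,16) (14,18) (4,20)]
4. After y ≤ 14: [(1,14) (1,14) (2,11) (22/9,10) (16,10) (16,14)]
5. Canonical ring: [(1,14) (2,11) (22/9,10) (16,10) (16,14)]

Clipped polygon: [(1,14) (2,11) (22/9,10) (16,10) (16,14)]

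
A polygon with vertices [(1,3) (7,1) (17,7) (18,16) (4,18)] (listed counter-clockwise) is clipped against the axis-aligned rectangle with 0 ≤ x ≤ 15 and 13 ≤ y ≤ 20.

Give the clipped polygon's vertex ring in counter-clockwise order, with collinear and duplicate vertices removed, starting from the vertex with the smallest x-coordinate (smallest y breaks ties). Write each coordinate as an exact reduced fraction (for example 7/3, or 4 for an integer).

1. After x ≥ 0: [(1,3) (7,1) (17,7) (18,16) (4,18)]
2. After x ≤ 15: [(1,3) (7,1) (15,29/5) (15,115/7) (4,18)]
3. After y ≥ 13: [(3,13) (15,13) (15,115/7) (4,18)]
4. After y ≤ 20: [(3,13) (15,13) (15,115/7) (4,18)]
5. Canonical ring: [(3,13) (15,13) (15,115/7) (4,18)]

Clipped polygon: [(3,13) (15,13) (15,115/7) (4,18)]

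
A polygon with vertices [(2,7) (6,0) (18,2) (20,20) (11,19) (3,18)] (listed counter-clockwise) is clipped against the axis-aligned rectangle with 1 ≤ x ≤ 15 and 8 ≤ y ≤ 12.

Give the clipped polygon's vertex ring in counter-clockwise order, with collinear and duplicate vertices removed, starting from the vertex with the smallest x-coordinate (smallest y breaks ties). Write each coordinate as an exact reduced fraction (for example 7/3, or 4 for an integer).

Clipped polygon: [(23/11,8) (15,8) (15,12) (27/11,12)]

1. After x ≥ 1: [(2,7) (6,0) (18,2) (20,20) (11,19) (3,18)]
2. After x ≤ 15: [(2,7) (6,0) (15,3/2) (15,175/9) (11,19) (3,18)]
3. After y ≥ 8: [(23/11,8) (15,8) (15,175/9) (11,19) (3,18)]
4. After y ≤ 12: [(27/11,12) (23/11,8) (15,8) (15,12)]
5. Canonical ring: [(23/11,8) (15,8) (15,12) (27/11,12)]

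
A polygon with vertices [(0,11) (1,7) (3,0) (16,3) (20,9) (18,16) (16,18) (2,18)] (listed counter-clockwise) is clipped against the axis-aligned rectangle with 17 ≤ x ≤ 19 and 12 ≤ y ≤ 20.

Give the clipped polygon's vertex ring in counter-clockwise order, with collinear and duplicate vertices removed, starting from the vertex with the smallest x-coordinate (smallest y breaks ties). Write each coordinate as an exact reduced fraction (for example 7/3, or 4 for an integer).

1. After x ≥ 17: [(17,9/2) (20,9) (18,16) (17,17)]
2. After x ≤ 19: [(17,9/2) (19,15/2) (19,25/2) (18,16) (17,17)]
3. After y ≥ 12: [(17,12) (19,12) (19,25/2) (18,16) (17,17)]
4. After y ≤ 20: [(17,12) (19,12) (19,25/2) (18,16) (17,17)]
5. Canonical ring: [(17,12) (19,12) (19,25/2) (18,16) (17,17)]

Clipped polygon: [(17,12) (19,12) (19,25/2) (18,16) (17,17)]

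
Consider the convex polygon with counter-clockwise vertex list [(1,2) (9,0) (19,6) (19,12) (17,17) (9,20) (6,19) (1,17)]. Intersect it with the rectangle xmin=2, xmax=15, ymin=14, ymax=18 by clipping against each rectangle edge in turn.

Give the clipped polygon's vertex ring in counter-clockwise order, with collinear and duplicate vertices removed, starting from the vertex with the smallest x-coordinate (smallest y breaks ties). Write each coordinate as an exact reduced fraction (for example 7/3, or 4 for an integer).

1. After x ≥ 2: [(2,7/4) (9,0) (19,6) (19,12) (17,17) (9,20) (6,19) (2,87/5)]
2. After x ≤ 15: [(2,7/4) (9,0) (15,18/5) (15,71/4) (9,20) (6,19) (2,87/5)]
3. After y ≥ 14: [(2,14) (15,14) (15,71/4) (9,20) (6,19) (2,87/5)]
4. After y ≤ 18: [(2,14) (15,14) (15,71/4) (43/3,18) (7/2,18) (2,87/5)]
5. Canonical ring: [(2,14) (15,14) (15,71/4) (43/3,18) (7/2,18) (2,87/5)]

Clipped polygon: [(2,14) (15,14) (15,71/4) (43/3,18) (7/2,18) (2,87/5)]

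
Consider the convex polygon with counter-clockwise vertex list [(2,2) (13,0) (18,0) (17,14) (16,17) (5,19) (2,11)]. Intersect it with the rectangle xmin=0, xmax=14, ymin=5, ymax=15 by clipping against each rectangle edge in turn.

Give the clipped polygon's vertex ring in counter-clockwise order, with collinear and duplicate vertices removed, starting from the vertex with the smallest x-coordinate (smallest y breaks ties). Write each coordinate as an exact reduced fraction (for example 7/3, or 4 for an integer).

Clipped polygon: [(2,5) (14,5) (14,15) (7/2,15) (2,11)]

1. After x ≥ 0: [(2,2) (13,0) (18,0) (17,14) (16,17) (5,19) (2,11)]
2. After x ≤ 14: [(2,2) (13,0) (14,0) (14,191/11) (5,19) (2,11)]
3. After y ≥ 5: [(2,5) (14,5) (14,191/11) (5,19) (2,11)]
4. After y ≤ 15: [(2,5) (14,5) (14,15) (7/2,15) (2,11)]
5. Canonical ring: [(2,5) (14,5) (14,15) (7/2,15) (2,11)]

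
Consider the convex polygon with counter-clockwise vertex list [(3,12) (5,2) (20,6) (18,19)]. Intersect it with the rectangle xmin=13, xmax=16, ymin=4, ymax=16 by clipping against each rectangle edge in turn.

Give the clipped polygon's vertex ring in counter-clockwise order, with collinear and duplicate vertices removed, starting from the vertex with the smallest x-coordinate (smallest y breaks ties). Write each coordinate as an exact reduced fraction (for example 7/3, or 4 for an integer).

1. After x ≥ 13: [(13,50/3) (13,62/15) (20,6) (18,19)]
2. After x ≤ 16: [(16,271/15) (13,50/3) (13,62/15) (16,74/15)]
3. After y ≥ 4: [(16,271/15) (13,50/3) (13,62/15) (16,74/15)]
4. After y ≤ 16: [(16,16) (13,16) (13,62/15) (16,74/15)]
5. Canonical ring: [(13,62/15) (16,74/15) (16,16) (13,16)]

Clipped polygon: [(13,62/15) (16,74/15) (16,16) (13,16)]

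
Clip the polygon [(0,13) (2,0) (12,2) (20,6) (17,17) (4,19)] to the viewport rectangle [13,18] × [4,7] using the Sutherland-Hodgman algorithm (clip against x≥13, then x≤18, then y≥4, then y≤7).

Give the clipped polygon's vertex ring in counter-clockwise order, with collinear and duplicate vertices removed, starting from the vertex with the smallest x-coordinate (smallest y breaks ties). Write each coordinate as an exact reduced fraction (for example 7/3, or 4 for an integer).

Clipped polygon: [(13,4) (16,4) (18,5) (18,7) (13,7)]

1. After x ≥ 13: [(13,5/2) (20,6) (17,17) (13,229/13)]
2. After x ≤ 18: [(13,5/2) (18,5) (18,40/3) (17,17) (13,229/13)]
3. After y ≥ 4: [(13,4) (16,4) (18,5) (18,40/3) (17,17) (13,229/13)]
4. After y ≤ 7: [(13,7) (13,4) (16,4) (18,5) (18,7)]
5. Canonical ring: [(13,4) (16,4) (18,5) (18,7) (13,7)]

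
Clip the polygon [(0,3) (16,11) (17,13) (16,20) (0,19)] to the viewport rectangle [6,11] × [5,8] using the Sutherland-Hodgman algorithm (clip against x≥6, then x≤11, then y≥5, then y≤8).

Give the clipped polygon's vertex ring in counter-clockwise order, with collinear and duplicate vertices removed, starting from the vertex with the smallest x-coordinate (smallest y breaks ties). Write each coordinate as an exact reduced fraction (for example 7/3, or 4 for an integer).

Clipped polygon: [(6,6) (10,8) (6,8)]

1. After x ≥ 6: [(6,6) (16,11) (17,13) (16,20) (6,155/8)]
2. After x ≤ 11: [(6,6) (11,17/2) (11,315/16) (6,155/8)]
3. After y ≥ 5: [(6,6) (11,17/2) (11,315/16) (6,155/8)]
4. After y ≤ 8: [(6,8) (6,6) (10,8)]
5. Canonical ring: [(6,6) (10,8) (6,8)]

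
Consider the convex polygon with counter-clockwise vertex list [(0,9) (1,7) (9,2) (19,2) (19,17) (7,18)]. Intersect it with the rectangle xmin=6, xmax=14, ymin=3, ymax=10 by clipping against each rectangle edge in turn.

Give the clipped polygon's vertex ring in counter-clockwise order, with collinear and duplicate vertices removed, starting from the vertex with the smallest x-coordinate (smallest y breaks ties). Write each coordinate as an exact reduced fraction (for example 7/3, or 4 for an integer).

1. After x ≥ 6: [(6,117/7) (6,31/8) (9,2) (19,2) (19,17) (7,18)]
2. After x ≤ 14: [(6,117/7) (6,31/8) (9,2) (14,2) (14,209/12) (7,18)]
3. After y ≥ 3: [(6,117/7) (6,31/8) (37/5,3) (14,3) (14,209/12) (7,18)]
4. After y ≤ 10: [(6,10) (6,31/8) (37/5,3) (14,3) (14,10)]
5. Canonical ring: [(6,31/8) (37/5,3) (14,3) (14,10) (6,10)]

Clipped polygon: [(6,31/8) (37/5,3) (14,3) (14,10) (6,10)]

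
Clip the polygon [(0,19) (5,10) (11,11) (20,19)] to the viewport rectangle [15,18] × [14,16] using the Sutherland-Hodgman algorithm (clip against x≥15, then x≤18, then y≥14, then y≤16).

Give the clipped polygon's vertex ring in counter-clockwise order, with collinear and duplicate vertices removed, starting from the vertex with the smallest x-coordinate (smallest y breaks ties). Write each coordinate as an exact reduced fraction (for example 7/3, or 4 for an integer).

1. After x ≥ 15: [(15,19) (15,131/9) (20,19)]
2. After x ≤ 18: [(18,19) (15,19) (15,131/9) (18,155/9)]
3. After y ≥ 14: [(18,19) (15,19) (15,131/9) (18,155/9)]
4. After y ≤ 16: [(15,16) (15,131/9) (133/8,16)]
5. Canonical ring: [(15,131/9) (133/8,16) (15,16)]

Clipped polygon: [(15,131/9) (133/8,16) (15,16)]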